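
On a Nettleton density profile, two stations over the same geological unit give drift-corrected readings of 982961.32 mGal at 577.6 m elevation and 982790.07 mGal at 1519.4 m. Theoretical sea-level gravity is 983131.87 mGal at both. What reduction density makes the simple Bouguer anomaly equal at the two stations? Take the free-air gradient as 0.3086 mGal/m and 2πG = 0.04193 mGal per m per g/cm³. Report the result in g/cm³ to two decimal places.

Δg_obs = 982790.07 − 982961.32 = -171.25 mGal over Δh = 1519.4 − 577.6 = 941.8 m
Equal Bouguer anomalies ⇒ Δg_obs + (0.3086 − 0.04193ρ)·Δh = 0
0.3086 − 0.04193ρ = −Δg_obs/Δh = 0.18183
ρ = (0.3086 − 0.18183) / 0.04193 = 3.02 g/cm³

3.02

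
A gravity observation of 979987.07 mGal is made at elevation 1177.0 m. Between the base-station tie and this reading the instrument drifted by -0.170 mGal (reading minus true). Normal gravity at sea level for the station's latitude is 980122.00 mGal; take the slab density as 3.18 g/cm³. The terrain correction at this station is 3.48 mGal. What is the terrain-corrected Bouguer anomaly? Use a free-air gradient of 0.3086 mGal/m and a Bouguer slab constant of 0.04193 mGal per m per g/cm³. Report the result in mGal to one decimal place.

75.0

Drift-corrected reading = 979987.07 − (-0.170) = 979987.240 mGal
Free-air correction = 0.3086 × 1177.0 = 363.22 mGal
Free-air anomaly = 979987.240 − 980122.00 + (363.22) = 228.460 mGal
Bouguer slab correction = 0.04193 × 3.18 × 1177.0 = 156.94 mGal
Simple Bouguer anomaly = 228.460 − (156.94) = 71.520 mGal
Complete Bouguer anomaly = 71.520 + 3.48 = 75.000 mGal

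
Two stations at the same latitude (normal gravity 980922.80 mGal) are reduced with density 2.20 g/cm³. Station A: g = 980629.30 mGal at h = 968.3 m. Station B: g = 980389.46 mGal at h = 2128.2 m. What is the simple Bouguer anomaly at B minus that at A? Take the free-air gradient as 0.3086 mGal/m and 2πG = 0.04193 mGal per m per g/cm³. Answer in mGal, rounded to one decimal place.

11.1

Δg_SB(A) = 980629.30 − 980922.80 + 0.3086×968.3 − 0.04193×2.20×968.3 = -84.00 mGal
Δg_SB(B) = 980389.46 − 980922.80 + 0.3086×2128.2 − 0.04193×2.20×2128.2 = -72.90 mGal
Difference = -72.90 − (-84.00) = 11.10 mGal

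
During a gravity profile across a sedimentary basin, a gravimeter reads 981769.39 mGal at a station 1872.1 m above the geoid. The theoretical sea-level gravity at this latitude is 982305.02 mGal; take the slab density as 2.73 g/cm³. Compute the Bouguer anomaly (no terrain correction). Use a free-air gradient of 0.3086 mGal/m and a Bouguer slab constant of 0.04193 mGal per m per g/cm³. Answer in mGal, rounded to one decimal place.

Free-air correction = 0.3086 × 1872.1 = 577.73 mGal
Free-air anomaly = 981769.39 − 982305.02 + (577.73) = 42.10 mGal
Bouguer slab correction = 0.04193 × 2.73 × 1872.1 = 214.30 mGal
Simple Bouguer anomaly = 42.10 − (214.30) = -172.20 mGal

-172.2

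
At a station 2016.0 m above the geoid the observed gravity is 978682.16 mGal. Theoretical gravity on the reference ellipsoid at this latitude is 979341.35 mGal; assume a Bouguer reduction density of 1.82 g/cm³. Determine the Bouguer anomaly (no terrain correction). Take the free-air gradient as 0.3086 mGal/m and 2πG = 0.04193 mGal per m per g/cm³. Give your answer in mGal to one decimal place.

-190.9

Free-air correction = 0.3086 × 2016.0 = 622.14 mGal
Free-air anomaly = 978682.16 − 979341.35 + (622.14) = -37.05 mGal
Bouguer slab correction = 0.04193 × 1.82 × 2016.0 = 153.85 mGal
Simple Bouguer anomaly = -37.05 − (153.85) = -190.90 mGal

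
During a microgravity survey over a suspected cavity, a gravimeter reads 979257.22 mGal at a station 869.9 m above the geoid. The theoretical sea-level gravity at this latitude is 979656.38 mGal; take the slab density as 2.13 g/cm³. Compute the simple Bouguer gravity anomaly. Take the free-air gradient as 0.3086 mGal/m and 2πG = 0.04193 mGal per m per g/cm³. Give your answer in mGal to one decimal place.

-208.4

Free-air correction = 0.3086 × 869.9 = 268.45 mGal
Free-air anomaly = 979257.22 − 979656.38 + (268.45) = -130.71 mGal
Bouguer slab correction = 0.04193 × 2.13 × 869.9 = 77.69 mGal
Simple Bouguer anomaly = -130.71 − (77.69) = -208.40 mGal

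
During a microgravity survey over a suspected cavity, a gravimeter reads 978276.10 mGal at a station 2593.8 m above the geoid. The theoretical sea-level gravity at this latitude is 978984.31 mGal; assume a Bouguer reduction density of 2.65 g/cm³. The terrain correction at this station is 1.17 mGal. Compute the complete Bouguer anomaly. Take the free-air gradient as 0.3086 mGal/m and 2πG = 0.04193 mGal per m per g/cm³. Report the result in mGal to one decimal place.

-194.8

Free-air correction = 0.3086 × 2593.8 = 800.45 mGal
Free-air anomaly = 978276.10 − 978984.31 + (800.45) = 92.24 mGal
Bouguer slab correction = 0.04193 × 2.65 × 2593.8 = 288.21 mGal
Simple Bouguer anomaly = 92.24 − (288.21) = -195.97 mGal
Complete Bouguer anomaly = -195.97 + 1.17 = -194.80 mGal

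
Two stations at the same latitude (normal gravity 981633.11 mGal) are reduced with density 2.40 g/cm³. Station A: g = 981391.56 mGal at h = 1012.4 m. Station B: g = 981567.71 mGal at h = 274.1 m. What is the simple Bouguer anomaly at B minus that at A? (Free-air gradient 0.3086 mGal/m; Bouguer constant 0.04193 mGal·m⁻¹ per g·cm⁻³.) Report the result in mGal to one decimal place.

22.6

Δg_SB(A) = 981391.56 − 981633.11 + 0.3086×1012.4 − 0.04193×2.40×1012.4 = -31.00 mGal
Δg_SB(B) = 981567.71 − 981633.11 + 0.3086×274.1 − 0.04193×2.40×274.1 = -8.40 mGal
Difference = -8.40 − (-31.00) = 22.60 mGal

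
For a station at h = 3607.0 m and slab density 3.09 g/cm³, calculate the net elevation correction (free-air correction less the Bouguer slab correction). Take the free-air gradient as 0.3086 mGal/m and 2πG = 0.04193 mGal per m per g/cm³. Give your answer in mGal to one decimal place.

645.8

Combined gradient = 0.3086 − 0.04193 × 3.09 = 0.1790363 mGal/m
Combined elevation correction = 0.1790363 × 3607.0 = 645.8 mGal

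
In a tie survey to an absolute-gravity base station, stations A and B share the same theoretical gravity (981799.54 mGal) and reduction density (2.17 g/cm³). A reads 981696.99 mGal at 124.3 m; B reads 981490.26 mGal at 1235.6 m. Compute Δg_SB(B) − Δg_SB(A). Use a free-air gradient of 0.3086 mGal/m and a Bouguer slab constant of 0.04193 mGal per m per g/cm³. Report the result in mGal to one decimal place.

Δg_SB(A) = 981696.99 − 981799.54 + 0.3086×124.3 − 0.04193×2.17×124.3 = -75.50 mGal
Δg_SB(B) = 981490.26 − 981799.54 + 0.3086×1235.6 − 0.04193×2.17×1235.6 = -40.40 mGal
Difference = -40.40 − (-75.50) = 35.10 mGal

35.1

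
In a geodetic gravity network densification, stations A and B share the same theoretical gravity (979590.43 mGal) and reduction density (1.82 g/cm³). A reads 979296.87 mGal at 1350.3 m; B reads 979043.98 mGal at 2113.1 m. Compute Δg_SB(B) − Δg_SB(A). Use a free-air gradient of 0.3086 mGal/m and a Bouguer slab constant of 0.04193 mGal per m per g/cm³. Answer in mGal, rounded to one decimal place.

Δg_SB(A) = 979296.87 − 979590.43 + 0.3086×1350.3 − 0.04193×1.82×1350.3 = 20.10 mGal
Δg_SB(B) = 979043.98 − 979590.43 + 0.3086×2113.1 − 0.04193×1.82×2113.1 = -55.60 mGal
Difference = -55.60 − (20.10) = -75.70 mGal

-75.7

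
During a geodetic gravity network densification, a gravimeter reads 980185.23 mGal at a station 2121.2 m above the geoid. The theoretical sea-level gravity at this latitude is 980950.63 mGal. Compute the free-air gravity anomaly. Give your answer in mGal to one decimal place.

-110.8

Free-air correction = 0.3086 × 2121.2 = 654.60 mGal
Free-air anomaly = 980185.23 − 980950.63 + (654.60) = -110.80 mGal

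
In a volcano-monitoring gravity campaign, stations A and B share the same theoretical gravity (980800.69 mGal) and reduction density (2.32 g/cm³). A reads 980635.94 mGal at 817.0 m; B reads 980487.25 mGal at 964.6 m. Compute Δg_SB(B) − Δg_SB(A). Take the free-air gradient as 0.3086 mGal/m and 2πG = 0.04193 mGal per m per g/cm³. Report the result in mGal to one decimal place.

-117.5

Δg_SB(A) = 980635.94 − 980800.69 + 0.3086×817.0 − 0.04193×2.32×817.0 = 7.90 mGal
Δg_SB(B) = 980487.25 − 980800.69 + 0.3086×964.6 − 0.04193×2.32×964.6 = -109.60 mGal
Difference = -109.60 − (7.90) = -117.50 mGal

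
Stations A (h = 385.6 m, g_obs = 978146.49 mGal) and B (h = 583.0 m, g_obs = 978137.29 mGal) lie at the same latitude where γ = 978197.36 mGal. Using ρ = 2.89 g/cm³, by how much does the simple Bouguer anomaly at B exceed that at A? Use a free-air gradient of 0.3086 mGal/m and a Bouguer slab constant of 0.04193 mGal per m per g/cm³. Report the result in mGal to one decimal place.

27.8

Δg_SB(A) = 978146.49 − 978197.36 + 0.3086×385.6 − 0.04193×2.89×385.6 = 21.40 mGal
Δg_SB(B) = 978137.29 − 978197.36 + 0.3086×583.0 − 0.04193×2.89×583.0 = 49.20 mGal
Difference = 49.20 − (21.40) = 27.80 mGal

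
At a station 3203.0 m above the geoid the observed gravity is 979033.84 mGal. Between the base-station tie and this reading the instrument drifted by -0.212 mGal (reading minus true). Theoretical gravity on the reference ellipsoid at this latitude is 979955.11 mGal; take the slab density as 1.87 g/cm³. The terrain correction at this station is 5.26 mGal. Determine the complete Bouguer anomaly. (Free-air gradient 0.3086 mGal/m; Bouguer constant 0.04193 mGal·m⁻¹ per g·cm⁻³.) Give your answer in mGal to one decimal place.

-178.5

Drift-corrected reading = 979033.84 − (-0.212) = 979034.052 mGal
Free-air correction = 0.3086 × 3203.0 = 988.45 mGal
Free-air anomaly = 979034.052 − 979955.11 + (988.45) = 67.392 mGal
Bouguer slab correction = 0.04193 × 1.87 × 3203.0 = 251.14 mGal
Simple Bouguer anomaly = 67.392 − (251.14) = -183.748 mGal
Complete Bouguer anomaly = -183.748 + 5.26 = -178.488 mGal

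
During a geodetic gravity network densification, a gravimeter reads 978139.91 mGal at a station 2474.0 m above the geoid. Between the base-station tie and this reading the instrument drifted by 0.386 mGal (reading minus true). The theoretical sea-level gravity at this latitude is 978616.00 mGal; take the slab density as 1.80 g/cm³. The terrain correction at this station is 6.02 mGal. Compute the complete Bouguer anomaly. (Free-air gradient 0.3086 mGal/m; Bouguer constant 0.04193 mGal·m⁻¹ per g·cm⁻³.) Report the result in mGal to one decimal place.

Drift-corrected reading = 978139.91 − (0.386) = 978139.524 mGal
Free-air correction = 0.3086 × 2474.0 = 763.48 mGal
Free-air anomaly = 978139.524 − 978616.00 + (763.48) = 287.004 mGal
Bouguer slab correction = 0.04193 × 1.80 × 2474.0 = 186.72 mGal
Simple Bouguer anomaly = 287.004 − (186.72) = 100.284 mGal
Complete Bouguer anomaly = 100.284 + 6.02 = 106.304 mGal

106.3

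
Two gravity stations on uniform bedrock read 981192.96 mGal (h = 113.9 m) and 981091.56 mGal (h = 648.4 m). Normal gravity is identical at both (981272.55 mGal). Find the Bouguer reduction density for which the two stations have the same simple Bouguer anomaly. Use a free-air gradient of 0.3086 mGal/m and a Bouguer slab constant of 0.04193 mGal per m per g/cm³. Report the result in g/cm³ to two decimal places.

Δg_obs = 981091.56 − 981192.96 = -101.40 mGal over Δh = 648.4 − 113.9 = 534.5 m
Equal Bouguer anomalies ⇒ Δg_obs + (0.3086 − 0.04193ρ)·Δh = 0
0.3086 − 0.04193ρ = −Δg_obs/Δh = 0.18971
ρ = (0.3086 − 0.18971) / 0.04193 = 2.84 g/cm³

2.84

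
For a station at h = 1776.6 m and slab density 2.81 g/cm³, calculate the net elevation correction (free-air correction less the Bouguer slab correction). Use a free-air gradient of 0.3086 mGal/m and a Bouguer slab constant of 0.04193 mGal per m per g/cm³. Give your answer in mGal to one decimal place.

Combined gradient = 0.3086 − 0.04193 × 2.81 = 0.1907767 mGal/m
Combined elevation correction = 0.1907767 × 1776.6 = 338.9 mGal

338.9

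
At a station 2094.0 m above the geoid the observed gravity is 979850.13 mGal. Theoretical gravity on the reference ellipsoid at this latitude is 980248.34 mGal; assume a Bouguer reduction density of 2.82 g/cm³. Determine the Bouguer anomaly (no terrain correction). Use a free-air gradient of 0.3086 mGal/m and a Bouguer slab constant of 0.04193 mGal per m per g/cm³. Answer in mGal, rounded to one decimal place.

Free-air correction = 0.3086 × 2094.0 = 646.21 mGal
Free-air anomaly = 979850.13 − 980248.34 + (646.21) = 248.00 mGal
Bouguer slab correction = 0.04193 × 2.82 × 2094.0 = 247.60 mGal
Simple Bouguer anomaly = 248.00 − (247.60) = 0.40 mGal

0.4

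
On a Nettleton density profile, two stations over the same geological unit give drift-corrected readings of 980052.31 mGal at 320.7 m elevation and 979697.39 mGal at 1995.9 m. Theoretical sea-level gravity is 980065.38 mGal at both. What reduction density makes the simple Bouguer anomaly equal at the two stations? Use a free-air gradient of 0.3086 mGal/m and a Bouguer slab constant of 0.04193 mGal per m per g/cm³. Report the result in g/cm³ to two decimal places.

Δg_obs = 979697.39 − 980052.31 = -354.92 mGal over Δh = 1995.9 − 320.7 = 1675.2 m
Equal Bouguer anomalies ⇒ Δg_obs + (0.3086 − 0.04193ρ)·Δh = 0
0.3086 − 0.04193ρ = −Δg_obs/Δh = 0.21187
ρ = (0.3086 − 0.21187) / 0.04193 = 2.31 g/cm³

2.31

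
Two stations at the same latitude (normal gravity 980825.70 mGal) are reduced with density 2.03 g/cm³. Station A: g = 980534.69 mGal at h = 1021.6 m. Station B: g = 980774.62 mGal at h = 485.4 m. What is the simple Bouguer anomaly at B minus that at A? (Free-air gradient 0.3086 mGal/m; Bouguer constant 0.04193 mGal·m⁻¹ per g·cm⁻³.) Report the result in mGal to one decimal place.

Δg_SB(A) = 980534.69 − 980825.70 + 0.3086×1021.6 − 0.04193×2.03×1021.6 = -62.70 mGal
Δg_SB(B) = 980774.62 − 980825.70 + 0.3086×485.4 − 0.04193×2.03×485.4 = 57.40 mGal
Difference = 57.40 − (-62.70) = 120.10 mGal

120.1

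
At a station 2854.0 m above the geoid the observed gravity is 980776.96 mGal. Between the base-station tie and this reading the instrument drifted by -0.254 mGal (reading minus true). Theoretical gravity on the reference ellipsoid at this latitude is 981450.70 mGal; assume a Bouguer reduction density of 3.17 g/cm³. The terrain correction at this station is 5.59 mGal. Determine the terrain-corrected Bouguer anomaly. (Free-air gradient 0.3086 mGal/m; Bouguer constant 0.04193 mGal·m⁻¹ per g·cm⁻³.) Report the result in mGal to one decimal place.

-166.5

Drift-corrected reading = 980776.96 − (-0.254) = 980777.214 mGal
Free-air correction = 0.3086 × 2854.0 = 880.74 mGal
Free-air anomaly = 980777.214 − 981450.70 + (880.74) = 207.254 mGal
Bouguer slab correction = 0.04193 × 3.17 × 2854.0 = 379.35 mGal
Simple Bouguer anomaly = 207.254 − (379.35) = -172.096 mGal
Complete Bouguer anomaly = -172.096 + 5.59 = -166.506 mGal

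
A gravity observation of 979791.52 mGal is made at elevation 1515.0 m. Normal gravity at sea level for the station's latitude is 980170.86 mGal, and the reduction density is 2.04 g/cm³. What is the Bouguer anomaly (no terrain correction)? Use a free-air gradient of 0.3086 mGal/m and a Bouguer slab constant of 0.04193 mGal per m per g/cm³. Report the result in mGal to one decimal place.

Free-air correction = 0.3086 × 1515.0 = 467.53 mGal
Free-air anomaly = 979791.52 − 980170.86 + (467.53) = 88.19 mGal
Bouguer slab correction = 0.04193 × 2.04 × 1515.0 = 129.59 mGal
Simple Bouguer anomaly = 88.19 − (129.59) = -41.40 mGal

-41.4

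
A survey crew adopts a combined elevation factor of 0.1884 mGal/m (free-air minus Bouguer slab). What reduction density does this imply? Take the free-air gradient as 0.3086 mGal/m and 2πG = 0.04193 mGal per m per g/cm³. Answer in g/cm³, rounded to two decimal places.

0.1884 = 0.3086 − 0.04193 × ρ
ρ = (0.3086 − 0.1884) / 0.04193 = 2.87 g/cm³

2.87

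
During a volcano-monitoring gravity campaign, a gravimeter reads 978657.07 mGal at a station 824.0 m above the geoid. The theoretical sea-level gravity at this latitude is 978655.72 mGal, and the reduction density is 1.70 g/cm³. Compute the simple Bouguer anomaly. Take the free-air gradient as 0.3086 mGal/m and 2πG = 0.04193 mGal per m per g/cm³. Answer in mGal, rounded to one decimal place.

Free-air correction = 0.3086 × 824.0 = 254.29 mGal
Free-air anomaly = 978657.07 − 978655.72 + (254.29) = 255.64 mGal
Bouguer slab correction = 0.04193 × 1.70 × 824.0 = 58.74 mGal
Simple Bouguer anomaly = 255.64 − (58.74) = 196.90 mGal

196.9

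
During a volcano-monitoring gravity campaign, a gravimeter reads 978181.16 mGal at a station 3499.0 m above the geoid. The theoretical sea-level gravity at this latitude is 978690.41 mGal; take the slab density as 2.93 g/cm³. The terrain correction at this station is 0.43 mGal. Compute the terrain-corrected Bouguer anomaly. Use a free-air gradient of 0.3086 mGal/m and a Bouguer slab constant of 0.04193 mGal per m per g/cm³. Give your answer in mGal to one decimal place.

141.1

Free-air correction = 0.3086 × 3499.0 = 1079.79 mGal
Free-air anomaly = 978181.16 − 978690.41 + (1079.79) = 570.54 mGal
Bouguer slab correction = 0.04193 × 2.93 × 3499.0 = 429.87 mGal
Simple Bouguer anomaly = 570.54 − (429.87) = 140.67 mGal
Complete Bouguer anomaly = 140.67 + 0.43 = 141.10 mGal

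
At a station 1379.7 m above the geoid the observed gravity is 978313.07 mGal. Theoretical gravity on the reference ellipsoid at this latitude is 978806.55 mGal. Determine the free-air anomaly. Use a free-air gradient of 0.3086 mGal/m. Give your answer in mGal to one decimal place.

Free-air correction = 0.3086 × 1379.7 = 425.78 mGal
Free-air anomaly = 978313.07 − 978806.55 + (425.78) = -67.70 mGal

-67.7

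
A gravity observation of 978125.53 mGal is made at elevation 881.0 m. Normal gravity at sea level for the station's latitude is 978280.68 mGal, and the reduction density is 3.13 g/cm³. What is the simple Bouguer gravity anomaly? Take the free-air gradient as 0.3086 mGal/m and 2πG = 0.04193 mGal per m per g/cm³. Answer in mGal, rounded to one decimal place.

1.1

Free-air correction = 0.3086 × 881.0 = 271.88 mGal
Free-air anomaly = 978125.53 − 978280.68 + (271.88) = 116.73 mGal
Bouguer slab correction = 0.04193 × 3.13 × 881.0 = 115.62 mGal
Simple Bouguer anomaly = 116.73 − (115.62) = 1.11 mGal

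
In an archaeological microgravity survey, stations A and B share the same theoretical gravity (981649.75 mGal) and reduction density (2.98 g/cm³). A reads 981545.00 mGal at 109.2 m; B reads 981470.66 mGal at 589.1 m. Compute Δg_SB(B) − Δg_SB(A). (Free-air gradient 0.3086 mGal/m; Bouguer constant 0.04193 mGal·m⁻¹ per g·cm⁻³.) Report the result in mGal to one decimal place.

13.8

Δg_SB(A) = 981545.00 − 981649.75 + 0.3086×109.2 − 0.04193×2.98×109.2 = -84.70 mGal
Δg_SB(B) = 981470.66 − 981649.75 + 0.3086×589.1 − 0.04193×2.98×589.1 = -70.90 mGal
Difference = -70.90 − (-84.70) = 13.80 mGal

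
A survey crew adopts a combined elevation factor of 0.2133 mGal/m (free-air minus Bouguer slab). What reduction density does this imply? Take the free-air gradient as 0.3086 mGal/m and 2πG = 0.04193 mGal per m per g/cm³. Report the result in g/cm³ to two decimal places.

2.27

0.2133 = 0.3086 − 0.04193 × ρ
ρ = (0.3086 − 0.2133) / 0.04193 = 2.27 g/cm³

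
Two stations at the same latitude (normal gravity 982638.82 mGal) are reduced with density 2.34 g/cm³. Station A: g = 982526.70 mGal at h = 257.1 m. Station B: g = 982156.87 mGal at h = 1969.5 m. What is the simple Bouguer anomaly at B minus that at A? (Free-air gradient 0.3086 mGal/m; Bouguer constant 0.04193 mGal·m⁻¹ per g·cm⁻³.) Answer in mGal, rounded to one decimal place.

Δg_SB(A) = 982526.70 − 982638.82 + 0.3086×257.1 − 0.04193×2.34×257.1 = -58.00 mGal
Δg_SB(B) = 982156.87 − 982638.82 + 0.3086×1969.5 − 0.04193×2.34×1969.5 = -67.40 mGal
Difference = -67.40 − (-58.00) = -9.40 mGal

-9.4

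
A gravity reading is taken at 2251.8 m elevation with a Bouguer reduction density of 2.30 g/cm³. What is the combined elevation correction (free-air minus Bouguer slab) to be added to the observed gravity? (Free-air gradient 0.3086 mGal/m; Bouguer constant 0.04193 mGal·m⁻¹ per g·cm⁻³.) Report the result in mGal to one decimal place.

Combined gradient = 0.3086 − 0.04193 × 2.30 = 0.2121610 mGal/m
Combined elevation correction = 0.2121610 × 2251.8 = 477.7 mGal

477.7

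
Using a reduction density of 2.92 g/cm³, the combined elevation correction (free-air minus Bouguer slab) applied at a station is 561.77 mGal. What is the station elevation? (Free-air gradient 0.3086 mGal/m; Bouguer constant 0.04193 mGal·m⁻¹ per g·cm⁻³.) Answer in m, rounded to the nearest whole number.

Combined gradient = 0.3086 − 0.04193 × 2.92 = 0.1861644 mGal/m
h = 561.77 / 0.1861644 = 3017.60 m

3018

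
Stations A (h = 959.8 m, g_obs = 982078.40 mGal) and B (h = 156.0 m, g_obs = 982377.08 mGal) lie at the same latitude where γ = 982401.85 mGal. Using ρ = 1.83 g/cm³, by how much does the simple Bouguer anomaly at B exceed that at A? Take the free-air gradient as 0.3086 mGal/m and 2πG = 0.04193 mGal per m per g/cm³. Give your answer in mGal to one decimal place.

Δg_SB(A) = 982078.40 − 982401.85 + 0.3086×959.8 − 0.04193×1.83×959.8 = -100.90 mGal
Δg_SB(B) = 982377.08 − 982401.85 + 0.3086×156.0 − 0.04193×1.83×156.0 = 11.40 mGal
Difference = 11.40 − (-100.90) = 112.30 mGal

112.3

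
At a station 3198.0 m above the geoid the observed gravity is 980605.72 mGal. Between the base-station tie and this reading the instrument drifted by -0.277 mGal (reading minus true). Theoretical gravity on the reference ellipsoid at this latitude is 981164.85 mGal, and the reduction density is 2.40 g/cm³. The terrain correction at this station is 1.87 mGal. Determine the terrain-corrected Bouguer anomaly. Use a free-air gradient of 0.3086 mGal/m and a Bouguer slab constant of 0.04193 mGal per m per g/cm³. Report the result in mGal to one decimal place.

Drift-corrected reading = 980605.72 − (-0.277) = 980605.997 mGal
Free-air correction = 0.3086 × 3198.0 = 986.90 mGal
Free-air anomaly = 980605.997 − 981164.85 + (986.90) = 428.047 mGal
Bouguer slab correction = 0.04193 × 2.40 × 3198.0 = 321.82 mGal
Simple Bouguer anomaly = 428.047 − (321.82) = 106.227 mGal
Complete Bouguer anomaly = 106.227 + 1.87 = 108.097 mGal

108.1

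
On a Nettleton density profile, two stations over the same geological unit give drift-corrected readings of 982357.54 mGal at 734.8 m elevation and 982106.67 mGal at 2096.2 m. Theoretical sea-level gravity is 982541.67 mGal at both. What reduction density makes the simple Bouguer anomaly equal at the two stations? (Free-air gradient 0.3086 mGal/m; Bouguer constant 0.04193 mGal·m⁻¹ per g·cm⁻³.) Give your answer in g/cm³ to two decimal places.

Δg_obs = 982106.67 − 982357.54 = -250.87 mGal over Δh = 2096.2 − 734.8 = 1361.4 m
Equal Bouguer anomalies ⇒ Δg_obs + (0.3086 − 0.04193ρ)·Δh = 0
0.3086 − 0.04193ρ = −Δg_obs/Δh = 0.18427
ρ = (0.3086 − 0.18427) / 0.04193 = 2.97 g/cm³

2.97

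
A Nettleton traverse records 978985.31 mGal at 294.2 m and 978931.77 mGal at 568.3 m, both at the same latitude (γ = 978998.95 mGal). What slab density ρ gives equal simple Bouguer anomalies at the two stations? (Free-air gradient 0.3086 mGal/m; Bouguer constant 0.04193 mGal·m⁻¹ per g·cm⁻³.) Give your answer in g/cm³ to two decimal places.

2.70

Δg_obs = 978931.77 − 978985.31 = -53.54 mGal over Δh = 568.3 − 294.2 = 274.1 m
Equal Bouguer anomalies ⇒ Δg_obs + (0.3086 − 0.04193ρ)·Δh = 0
0.3086 − 0.04193ρ = −Δg_obs/Δh = 0.19533
ρ = (0.3086 − 0.19533) / 0.04193 = 2.70 g/cm³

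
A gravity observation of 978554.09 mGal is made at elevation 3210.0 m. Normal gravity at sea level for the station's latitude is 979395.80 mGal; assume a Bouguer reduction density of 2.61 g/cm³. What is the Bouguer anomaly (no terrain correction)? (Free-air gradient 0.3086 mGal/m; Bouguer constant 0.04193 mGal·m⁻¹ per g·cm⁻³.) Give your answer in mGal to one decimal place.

-202.4

Free-air correction = 0.3086 × 3210.0 = 990.61 mGal
Free-air anomaly = 978554.09 − 979395.80 + (990.61) = 148.90 mGal
Bouguer slab correction = 0.04193 × 2.61 × 3210.0 = 351.29 mGal
Simple Bouguer anomaly = 148.90 − (351.29) = -202.39 mGal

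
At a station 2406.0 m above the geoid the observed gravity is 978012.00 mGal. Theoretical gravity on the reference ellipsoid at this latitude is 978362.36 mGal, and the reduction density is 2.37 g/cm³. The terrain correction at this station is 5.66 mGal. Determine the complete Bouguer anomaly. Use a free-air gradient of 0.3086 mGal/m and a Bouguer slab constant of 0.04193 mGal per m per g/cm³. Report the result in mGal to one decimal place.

Free-air correction = 0.3086 × 2406.0 = 742.49 mGal
Free-air anomaly = 978012.00 − 978362.36 + (742.49) = 392.13 mGal
Bouguer slab correction = 0.04193 × 2.37 × 2406.0 = 239.09 mGal
Simple Bouguer anomaly = 392.13 − (239.09) = 153.04 mGal
Complete Bouguer anomaly = 153.04 + 5.66 = 158.70 mGal

158.7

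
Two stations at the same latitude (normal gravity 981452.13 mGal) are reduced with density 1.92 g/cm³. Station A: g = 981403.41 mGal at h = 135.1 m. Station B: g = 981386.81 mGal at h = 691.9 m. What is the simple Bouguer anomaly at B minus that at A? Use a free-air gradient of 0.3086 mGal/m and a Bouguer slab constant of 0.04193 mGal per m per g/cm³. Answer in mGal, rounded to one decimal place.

Δg_SB(A) = 981403.41 − 981452.13 + 0.3086×135.1 − 0.04193×1.92×135.1 = -17.90 mGal
Δg_SB(B) = 981386.81 − 981452.13 + 0.3086×691.9 − 0.04193×1.92×691.9 = 92.50 mGal
Difference = 92.50 − (-17.90) = 110.40 mGal

110.4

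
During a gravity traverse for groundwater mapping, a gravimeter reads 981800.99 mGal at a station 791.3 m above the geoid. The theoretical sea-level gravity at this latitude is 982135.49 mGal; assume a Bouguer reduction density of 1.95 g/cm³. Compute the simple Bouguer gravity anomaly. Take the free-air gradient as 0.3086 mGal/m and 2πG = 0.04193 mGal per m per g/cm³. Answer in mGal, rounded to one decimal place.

Free-air correction = 0.3086 × 791.3 = 244.20 mGal
Free-air anomaly = 981800.99 − 982135.49 + (244.20) = -90.30 mGal
Bouguer slab correction = 0.04193 × 1.95 × 791.3 = 64.70 mGal
Simple Bouguer anomaly = -90.30 − (64.70) = -155.00 mGal

-155.0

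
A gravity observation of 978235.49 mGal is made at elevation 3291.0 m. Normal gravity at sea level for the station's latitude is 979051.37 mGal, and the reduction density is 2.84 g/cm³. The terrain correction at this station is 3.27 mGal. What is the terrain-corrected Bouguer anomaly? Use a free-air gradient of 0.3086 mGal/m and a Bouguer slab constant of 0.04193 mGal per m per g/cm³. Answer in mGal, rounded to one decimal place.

-188.9

Free-air correction = 0.3086 × 3291.0 = 1015.60 mGal
Free-air anomaly = 978235.49 − 979051.37 + (1015.60) = 199.72 mGal
Bouguer slab correction = 0.04193 × 2.84 × 3291.0 = 391.90 mGal
Simple Bouguer anomaly = 199.72 − (391.90) = -192.18 mGal
Complete Bouguer anomaly = -192.18 + 3.27 = -188.91 mGal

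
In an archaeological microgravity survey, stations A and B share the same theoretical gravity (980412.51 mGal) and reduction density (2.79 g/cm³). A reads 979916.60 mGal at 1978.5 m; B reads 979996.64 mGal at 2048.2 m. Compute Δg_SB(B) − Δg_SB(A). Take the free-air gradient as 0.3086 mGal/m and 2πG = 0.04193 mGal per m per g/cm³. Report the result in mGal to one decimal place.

93.4

Δg_SB(A) = 979916.60 − 980412.51 + 0.3086×1978.5 − 0.04193×2.79×1978.5 = -116.80 mGal
Δg_SB(B) = 979996.64 − 980412.51 + 0.3086×2048.2 − 0.04193×2.79×2048.2 = -23.40 mGal
Difference = -23.40 − (-116.80) = 93.40 mGal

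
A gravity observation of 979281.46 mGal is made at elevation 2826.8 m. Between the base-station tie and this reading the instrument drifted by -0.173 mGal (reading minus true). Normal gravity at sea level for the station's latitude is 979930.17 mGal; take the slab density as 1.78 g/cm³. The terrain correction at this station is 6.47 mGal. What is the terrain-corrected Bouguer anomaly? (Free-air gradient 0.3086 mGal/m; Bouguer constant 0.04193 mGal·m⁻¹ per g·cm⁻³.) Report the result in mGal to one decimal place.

19.3

Drift-corrected reading = 979281.46 − (-0.173) = 979281.633 mGal
Free-air correction = 0.3086 × 2826.8 = 872.35 mGal
Free-air anomaly = 979281.633 − 979930.17 + (872.35) = 223.813 mGal
Bouguer slab correction = 0.04193 × 1.78 × 2826.8 = 210.98 mGal
Simple Bouguer anomaly = 223.813 − (210.98) = 12.833 mGal
Complete Bouguer anomaly = 12.833 + 6.47 = 19.303 mGal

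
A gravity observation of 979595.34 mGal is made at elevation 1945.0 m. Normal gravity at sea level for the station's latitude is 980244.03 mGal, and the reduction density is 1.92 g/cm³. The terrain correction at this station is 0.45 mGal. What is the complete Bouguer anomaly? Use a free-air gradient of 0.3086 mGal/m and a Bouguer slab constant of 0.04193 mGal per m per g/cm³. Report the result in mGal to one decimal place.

Free-air correction = 0.3086 × 1945.0 = 600.23 mGal
Free-air anomaly = 979595.34 − 980244.03 + (600.23) = -48.46 mGal
Bouguer slab correction = 0.04193 × 1.92 × 1945.0 = 156.58 mGal
Simple Bouguer anomaly = -48.46 − (156.58) = -205.04 mGal
Complete Bouguer anomaly = -205.04 + 0.45 = -204.59 mGal

-204.6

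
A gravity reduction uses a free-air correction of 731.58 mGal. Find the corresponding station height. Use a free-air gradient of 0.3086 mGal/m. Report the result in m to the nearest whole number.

2371

h = 731.58 / 0.3086 = 2370.64 m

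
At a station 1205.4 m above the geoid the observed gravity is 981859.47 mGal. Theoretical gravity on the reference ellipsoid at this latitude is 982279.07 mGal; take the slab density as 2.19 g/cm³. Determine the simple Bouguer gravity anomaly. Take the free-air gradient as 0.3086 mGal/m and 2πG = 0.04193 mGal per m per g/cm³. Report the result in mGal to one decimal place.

-158.3

Free-air correction = 0.3086 × 1205.4 = 371.99 mGal
Free-air anomaly = 981859.47 − 982279.07 + (371.99) = -47.61 mGal
Bouguer slab correction = 0.04193 × 2.19 × 1205.4 = 110.69 mGal
Simple Bouguer anomaly = -47.61 − (110.69) = -158.30 mGal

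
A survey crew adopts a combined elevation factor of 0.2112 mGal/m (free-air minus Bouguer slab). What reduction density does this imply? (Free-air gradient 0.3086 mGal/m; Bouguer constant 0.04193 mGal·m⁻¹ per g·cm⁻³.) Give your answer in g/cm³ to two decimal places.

0.2112 = 0.3086 − 0.04193 × ρ
ρ = (0.3086 − 0.2112) / 0.04193 = 2.32 g/cm³

2.32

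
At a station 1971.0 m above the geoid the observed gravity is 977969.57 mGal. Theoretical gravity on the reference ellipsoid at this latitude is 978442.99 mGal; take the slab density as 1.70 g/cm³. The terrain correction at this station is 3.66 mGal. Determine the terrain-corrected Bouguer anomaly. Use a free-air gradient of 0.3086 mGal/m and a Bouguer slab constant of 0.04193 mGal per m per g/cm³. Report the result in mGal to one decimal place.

-2.0

Free-air correction = 0.3086 × 1971.0 = 608.25 mGal
Free-air anomaly = 977969.57 − 978442.99 + (608.25) = 134.83 mGal
Bouguer slab correction = 0.04193 × 1.70 × 1971.0 = 140.49 mGal
Simple Bouguer anomaly = 134.83 − (140.49) = -5.66 mGal
Complete Bouguer anomaly = -5.66 + 3.66 = -2.00 mGal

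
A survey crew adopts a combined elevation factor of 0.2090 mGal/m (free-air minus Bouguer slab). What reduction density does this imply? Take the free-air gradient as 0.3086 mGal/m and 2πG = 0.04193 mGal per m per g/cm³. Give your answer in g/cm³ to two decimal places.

2.38

0.2090 = 0.3086 − 0.04193 × ρ
ρ = (0.3086 − 0.2090) / 0.04193 = 2.38 g/cm³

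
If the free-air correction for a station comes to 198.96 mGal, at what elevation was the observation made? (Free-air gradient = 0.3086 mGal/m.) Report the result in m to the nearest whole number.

h = 198.96 / 0.3086 = 644.72 m

645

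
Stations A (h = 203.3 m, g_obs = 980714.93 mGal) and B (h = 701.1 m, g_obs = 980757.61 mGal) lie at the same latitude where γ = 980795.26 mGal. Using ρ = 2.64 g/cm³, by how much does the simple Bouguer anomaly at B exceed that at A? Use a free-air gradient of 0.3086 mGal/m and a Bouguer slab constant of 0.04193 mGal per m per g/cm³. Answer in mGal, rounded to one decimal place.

Δg_SB(A) = 980714.93 − 980795.26 + 0.3086×203.3 − 0.04193×2.64×203.3 = -40.10 mGal
Δg_SB(B) = 980757.61 − 980795.26 + 0.3086×701.1 − 0.04193×2.64×701.1 = 101.10 mGal
Difference = 101.10 − (-40.10) = 141.20 mGal

141.2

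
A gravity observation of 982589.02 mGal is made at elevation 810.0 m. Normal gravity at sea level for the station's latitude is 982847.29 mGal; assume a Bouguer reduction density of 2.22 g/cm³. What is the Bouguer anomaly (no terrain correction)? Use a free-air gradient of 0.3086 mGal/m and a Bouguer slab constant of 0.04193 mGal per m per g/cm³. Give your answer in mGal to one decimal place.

-83.7

Free-air correction = 0.3086 × 810.0 = 249.97 mGal
Free-air anomaly = 982589.02 − 982847.29 + (249.97) = -8.30 mGal
Bouguer slab correction = 0.04193 × 2.22 × 810.0 = 75.40 mGal
Simple Bouguer anomaly = -8.30 − (75.40) = -83.70 mGal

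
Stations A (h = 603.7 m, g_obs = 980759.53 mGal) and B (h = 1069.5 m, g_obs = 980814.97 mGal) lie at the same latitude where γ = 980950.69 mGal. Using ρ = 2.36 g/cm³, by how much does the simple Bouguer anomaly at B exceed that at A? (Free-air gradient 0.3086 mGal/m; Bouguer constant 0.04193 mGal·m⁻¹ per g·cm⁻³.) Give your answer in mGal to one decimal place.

Δg_SB(A) = 980759.53 − 980950.69 + 0.3086×603.7 − 0.04193×2.36×603.7 = -64.60 mGal
Δg_SB(B) = 980814.97 − 980950.69 + 0.3086×1069.5 − 0.04193×2.36×1069.5 = 88.50 mGal
Difference = 88.50 − (-64.60) = 153.10 mGal

153.1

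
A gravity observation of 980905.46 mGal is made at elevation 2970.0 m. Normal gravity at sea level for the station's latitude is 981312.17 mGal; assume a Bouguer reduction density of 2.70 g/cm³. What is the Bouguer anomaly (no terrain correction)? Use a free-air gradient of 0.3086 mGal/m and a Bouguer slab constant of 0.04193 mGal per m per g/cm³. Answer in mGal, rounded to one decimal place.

Free-air correction = 0.3086 × 2970.0 = 916.54 mGal
Free-air anomaly = 980905.46 − 981312.17 + (916.54) = 509.83 mGal
Bouguer slab correction = 0.04193 × 2.70 × 2970.0 = 336.24 mGal
Simple Bouguer anomaly = 509.83 − (336.24) = 173.59 mGal

173.6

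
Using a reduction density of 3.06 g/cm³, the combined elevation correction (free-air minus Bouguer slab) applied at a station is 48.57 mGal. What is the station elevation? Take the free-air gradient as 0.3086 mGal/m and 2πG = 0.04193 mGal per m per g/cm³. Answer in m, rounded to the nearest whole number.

Combined gradient = 0.3086 − 0.04193 × 3.06 = 0.1802942 mGal/m
h = 48.57 / 0.1802942 = 269.39 m

269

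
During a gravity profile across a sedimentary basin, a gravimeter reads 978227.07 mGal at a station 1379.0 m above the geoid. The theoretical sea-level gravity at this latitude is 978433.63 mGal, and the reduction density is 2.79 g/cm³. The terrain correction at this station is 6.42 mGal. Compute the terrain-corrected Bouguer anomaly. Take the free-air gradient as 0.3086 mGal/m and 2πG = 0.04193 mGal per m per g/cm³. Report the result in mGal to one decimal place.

Free-air correction = 0.3086 × 1379.0 = 425.56 mGal
Free-air anomaly = 978227.07 − 978433.63 + (425.56) = 219.00 mGal
Bouguer slab correction = 0.04193 × 2.79 × 1379.0 = 161.32 mGal
Simple Bouguer anomaly = 219.00 − (161.32) = 57.68 mGal
Complete Bouguer anomaly = 57.68 + 6.42 = 64.10 mGal

64.1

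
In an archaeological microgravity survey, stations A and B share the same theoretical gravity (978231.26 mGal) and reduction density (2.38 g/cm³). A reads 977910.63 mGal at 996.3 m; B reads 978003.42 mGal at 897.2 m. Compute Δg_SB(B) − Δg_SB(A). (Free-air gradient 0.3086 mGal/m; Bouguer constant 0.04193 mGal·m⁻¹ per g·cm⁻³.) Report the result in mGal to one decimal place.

72.1

Δg_SB(A) = 977910.63 − 978231.26 + 0.3086×996.3 − 0.04193×2.38×996.3 = -112.60 mGal
Δg_SB(B) = 978003.42 − 978231.26 + 0.3086×897.2 − 0.04193×2.38×897.2 = -40.50 mGal
Difference = -40.50 − (-112.60) = 72.10 mGal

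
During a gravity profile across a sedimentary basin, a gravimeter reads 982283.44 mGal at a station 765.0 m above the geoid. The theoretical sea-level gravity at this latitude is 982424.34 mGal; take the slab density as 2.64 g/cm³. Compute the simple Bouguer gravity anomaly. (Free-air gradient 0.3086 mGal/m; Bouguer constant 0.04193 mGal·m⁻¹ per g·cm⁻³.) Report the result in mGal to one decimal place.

10.5

Free-air correction = 0.3086 × 765.0 = 236.08 mGal
Free-air anomaly = 982283.44 − 982424.34 + (236.08) = 95.18 mGal
Bouguer slab correction = 0.04193 × 2.64 × 765.0 = 84.68 mGal
Simple Bouguer anomaly = 95.18 − (84.68) = 10.50 mGal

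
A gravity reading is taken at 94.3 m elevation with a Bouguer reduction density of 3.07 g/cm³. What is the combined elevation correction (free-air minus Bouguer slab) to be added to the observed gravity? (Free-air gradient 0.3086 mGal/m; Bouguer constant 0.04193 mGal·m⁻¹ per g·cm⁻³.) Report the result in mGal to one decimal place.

17.0

Combined gradient = 0.3086 − 0.04193 × 3.07 = 0.1798749 mGal/m
Combined elevation correction = 0.1798749 × 94.3 = 17.0 mGal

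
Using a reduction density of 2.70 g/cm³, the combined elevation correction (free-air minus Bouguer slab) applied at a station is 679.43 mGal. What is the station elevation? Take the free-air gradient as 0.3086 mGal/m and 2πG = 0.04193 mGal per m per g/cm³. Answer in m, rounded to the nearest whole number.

Combined gradient = 0.3086 − 0.04193 × 2.70 = 0.1953890 mGal/m
h = 679.43 / 0.1953890 = 3477.32 m

3477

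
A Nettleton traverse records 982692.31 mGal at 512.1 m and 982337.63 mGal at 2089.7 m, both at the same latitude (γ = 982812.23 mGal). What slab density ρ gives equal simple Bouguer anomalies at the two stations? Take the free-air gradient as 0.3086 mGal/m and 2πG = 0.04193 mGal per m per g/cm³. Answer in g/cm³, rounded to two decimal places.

Δg_obs = 982337.63 − 982692.31 = -354.68 mGal over Δh = 2089.7 − 512.1 = 1577.6 m
Equal Bouguer anomalies ⇒ Δg_obs + (0.3086 − 0.04193ρ)·Δh = 0
0.3086 − 0.04193ρ = −Δg_obs/Δh = 0.22482
ρ = (0.3086 − 0.22482) / 0.04193 = 2.00 g/cm³

2.00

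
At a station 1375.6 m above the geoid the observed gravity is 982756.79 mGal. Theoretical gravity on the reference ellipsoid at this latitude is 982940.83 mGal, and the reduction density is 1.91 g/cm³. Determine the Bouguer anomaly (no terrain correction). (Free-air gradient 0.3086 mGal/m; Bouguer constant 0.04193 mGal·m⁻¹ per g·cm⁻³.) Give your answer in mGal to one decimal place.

130.3

Free-air correction = 0.3086 × 1375.6 = 424.51 mGal
Free-air anomaly = 982756.79 − 982940.83 + (424.51) = 240.47 mGal
Bouguer slab correction = 0.04193 × 1.91 × 1375.6 = 110.17 mGal
Simple Bouguer anomaly = 240.47 − (110.17) = 130.30 mGal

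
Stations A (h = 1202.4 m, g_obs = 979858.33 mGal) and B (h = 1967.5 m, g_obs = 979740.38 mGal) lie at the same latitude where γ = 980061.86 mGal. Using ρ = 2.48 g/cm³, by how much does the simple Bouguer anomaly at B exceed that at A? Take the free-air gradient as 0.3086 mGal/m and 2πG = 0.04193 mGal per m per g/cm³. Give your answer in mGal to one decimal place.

38.6

Δg_SB(A) = 979858.33 − 980061.86 + 0.3086×1202.4 − 0.04193×2.48×1202.4 = 42.50 mGal
Δg_SB(B) = 979740.38 − 980061.86 + 0.3086×1967.5 − 0.04193×2.48×1967.5 = 81.10 mGal
Difference = 81.10 − (42.50) = 38.60 mGal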